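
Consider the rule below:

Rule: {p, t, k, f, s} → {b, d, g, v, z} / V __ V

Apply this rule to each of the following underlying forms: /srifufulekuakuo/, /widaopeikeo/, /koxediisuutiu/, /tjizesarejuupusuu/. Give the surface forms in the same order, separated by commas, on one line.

/srifufulekuakuo/: /f/ is a voiceless obstruent between vowels /i/ and /u/, so it voices to [v]. /f/ is a voiceless obstruent between vowels /u/ and /u/, so it voices to [v]. /k/ is a voiceless obstruent between vowels /e/ and /u/, so it voices to [g]. /k/ is a voiceless obstruent between vowels /a/ and /u/, so it voices to [g]. → [srivuvuleguaguo].
/widaopeikeo/: /p/ is a voiceless obstruent between vowels /o/ and /e/, so it voices to [b]. /k/ is a voiceless obstruent between vowels /i/ and /e/, so it voices to [g]. → [widaobeigeo].
/koxediisuutiu/: /s/ is a voiceless obstruent between vowels /i/ and /u/, so it voices to [z]. /t/ is a voiceless obstruent between vowels /u/ and /i/, so it voices to [d]. → [koxediizuudiu].
/tjizesarejuupusuu/: /s/ is a voiceless obstruent between vowels /e/ and /a/, so it voices to [z]. /p/ is a voiceless obstruent between vowels /u/ and /u/, so it voices to [b]. /s/ is a voiceless obstruent between vowels /u/ and /u/, so it voices to [z]. → [tjizezarejuubuzuu].

srivuvuleguaguo, widaobeigeo, koxediizuudiu, tjizezarejuubuzuu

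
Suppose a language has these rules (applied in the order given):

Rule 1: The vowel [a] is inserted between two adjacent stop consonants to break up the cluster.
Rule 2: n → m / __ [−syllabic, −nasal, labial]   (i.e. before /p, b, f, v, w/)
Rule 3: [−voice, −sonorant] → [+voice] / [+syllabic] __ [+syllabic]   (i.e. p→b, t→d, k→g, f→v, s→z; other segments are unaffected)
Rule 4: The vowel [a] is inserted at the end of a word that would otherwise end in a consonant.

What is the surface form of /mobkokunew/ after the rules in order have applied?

mobagogunewa

Rule 1 (stop-cluster a-epenthesis): /b/ and /k/ form a stop–stop cluster, so [a] is inserted between them. /mobkokunew/ → mobakokunew.
Rule 2 (nasal place assimilation): no segment meets the environment; /mobakokunew/ is unchanged.
Rule 3 (intervocalic voicing): /k/ is a voiceless obstruent between vowels /a/ and /o/, so it voices to [g]. /k/ is a voiceless obstruent between vowels /o/ and /u/, so it voices to [g]. /mobakokunew/ → mobagogunew.
Rule 4 (final a-epenthesis): the form ends in the consonant /w/, so [a] is inserted word-finally. /mobagogunew/ → mobagogunewa.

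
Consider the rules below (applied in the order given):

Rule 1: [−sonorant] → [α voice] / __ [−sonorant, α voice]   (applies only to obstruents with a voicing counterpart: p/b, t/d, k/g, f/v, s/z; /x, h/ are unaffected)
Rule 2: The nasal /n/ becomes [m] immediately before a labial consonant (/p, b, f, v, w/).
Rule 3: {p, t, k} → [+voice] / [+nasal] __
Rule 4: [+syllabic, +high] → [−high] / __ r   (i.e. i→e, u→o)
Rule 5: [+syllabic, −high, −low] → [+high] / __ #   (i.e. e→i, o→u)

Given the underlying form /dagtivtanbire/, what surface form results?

daktiftamberi

Rule 1 (regressive voicing assimilation): /g/ precedes the voiceless obstruent /t/, so it devoices to [k] by assimilation. /v/ precedes the voiceless obstruent /t/, so it devoices to [f] by assimilation. /dagtivtanbire/ → daktiftanbire.
Rule 2 (nasal place assimilation): /n/ precedes the labial consonant /b/, so it assimilates in place to [m]. /daktiftanbire/ → daktiftambire.
Rule 3 (post-nasal voicing): no segment meets the environment; /daktiftambire/ is unchanged.
Rule 4 (pre-rhotic lowering): /i/ is a high vowel immediately before /r/, so it lowers to [e]. /daktiftambire/ → daktiftambere.
Rule 5 (final vowel raising): /e/ is a mid vowel in word-final position, so it raises to [i]. /daktiftambere/ → daktiftamberi.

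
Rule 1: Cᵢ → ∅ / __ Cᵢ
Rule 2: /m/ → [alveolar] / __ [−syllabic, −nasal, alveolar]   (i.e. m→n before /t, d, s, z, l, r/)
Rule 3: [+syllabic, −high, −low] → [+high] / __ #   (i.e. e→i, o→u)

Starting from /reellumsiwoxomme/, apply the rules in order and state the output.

reelunsiwoxomi

Rule 1 (degemination): /ll/ is a geminate; the first /l/ deletes. /mm/ is a geminate; the first /m/ deletes. /reellumsiwoxomme/ → reelumsiwoxome.
Rule 2 (nasal place assimilation): /m/ precedes the alveolar consonant /s/, so it assimilates in place to [n]. /reelumsiwoxome/ → reelunsiwoxome.
Rule 3 (final vowel raising): /e/ is a mid vowel in word-final position, so it raises to [i]. /reelunsiwoxome/ → reelunsiwoxomi.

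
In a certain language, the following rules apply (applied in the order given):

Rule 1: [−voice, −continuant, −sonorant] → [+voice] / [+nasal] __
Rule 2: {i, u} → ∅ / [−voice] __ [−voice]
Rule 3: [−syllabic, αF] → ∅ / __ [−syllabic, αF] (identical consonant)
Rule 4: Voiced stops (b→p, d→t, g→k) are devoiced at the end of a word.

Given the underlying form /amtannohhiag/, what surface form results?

amdanohiak

Rule 1 (post-nasal voicing): /t/ is a voiceless stop immediately after the nasal /m/, so it voices to [d]. /amtannohhiag/ → amdannohhiag.
Rule 2 (high vowel syncope): no segment meets the environment; /amdannohhiag/ is unchanged.
Rule 3 (degemination): /nn/ is a geminate; the first /n/ deletes. /hh/ is a geminate; the first /h/ deletes. /amdannohhiag/ → amdanohiag.
Rule 4 (final devoicing): /g/ is a voiced stop in word-final position, so it devoices to [k]. /amdanohiag/ → amdanohiak.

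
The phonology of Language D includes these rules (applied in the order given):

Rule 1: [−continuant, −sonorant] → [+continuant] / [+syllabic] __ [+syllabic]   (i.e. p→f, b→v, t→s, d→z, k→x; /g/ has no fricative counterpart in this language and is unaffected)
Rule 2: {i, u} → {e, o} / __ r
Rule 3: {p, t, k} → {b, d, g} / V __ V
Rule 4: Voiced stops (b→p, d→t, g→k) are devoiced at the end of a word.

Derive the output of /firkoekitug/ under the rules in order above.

ferkoexisuk

Rule 1 (intervocalic spirantization): /k/ is a stop between vowels /e/ and /i/, so it spirantizes to the fricative [x]. /t/ is a stop between vowels /i/ and /u/, so it spirantizes to the fricative [s]. /firkoekitug/ → firkoexisug.
Rule 2 (pre-rhotic lowering): /i/ is a high vowel immediately before /r/, so it lowers to [e]. /firkoexisug/ → ferkoexisug.
Rule 3 (intervocalic voicing): no segment meets the environment; /ferkoexisug/ is unchanged.
Rule 4 (final devoicing): /g/ is a voiced stop in word-final position, so it devoices to [k]. /ferkoexisug/ → ferkoexisuk.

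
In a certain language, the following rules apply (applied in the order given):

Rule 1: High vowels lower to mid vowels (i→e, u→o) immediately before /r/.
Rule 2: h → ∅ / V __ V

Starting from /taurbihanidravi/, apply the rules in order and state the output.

taorbianidravi

Rule 1 (pre-rhotic lowering): /u/ is a high vowel immediately before /r/, so it lowers to [o]. /taurbihanidravi/ → taorbihanidravi.
Rule 2 (intervocalic h-deletion): /h/ occurs between vowels /i/ and /a/, so it deletes. /taorbihanidravi/ → taorbianidravi.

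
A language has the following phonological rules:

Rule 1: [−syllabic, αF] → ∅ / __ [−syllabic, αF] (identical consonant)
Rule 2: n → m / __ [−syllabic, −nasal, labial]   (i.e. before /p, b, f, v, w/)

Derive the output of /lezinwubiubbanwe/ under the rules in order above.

lezimwubiubamwe

Rule 1 (degemination): /bb/ is a geminate; the first /b/ deletes. /lezinwubiubbanwe/ → lezinwubiubanwe.
Rule 2 (nasal place assimilation): /n/ precedes the labial consonant /w/, so it assimilates in place to [m]. /n/ precedes the labial consonant /w/, so it assimilates in place to [m]. /lezinwubiubanwe/ → lezimwubiubamwe.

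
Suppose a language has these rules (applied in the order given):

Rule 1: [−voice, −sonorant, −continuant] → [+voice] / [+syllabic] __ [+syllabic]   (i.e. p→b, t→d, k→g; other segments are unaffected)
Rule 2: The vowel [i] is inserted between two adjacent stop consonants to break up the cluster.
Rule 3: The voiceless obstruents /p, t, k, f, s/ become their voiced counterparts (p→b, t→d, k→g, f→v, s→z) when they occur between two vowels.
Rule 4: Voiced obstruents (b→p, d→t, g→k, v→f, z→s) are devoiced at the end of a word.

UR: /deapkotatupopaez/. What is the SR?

deabigodadubobaes

Rule 1 (intervocalic voicing): /t/ is a voiceless stop between vowels /o/ and /a/, so it voices to [d]. /t/ is a voiceless stop between vowels /a/ and /u/, so it voices to [d]. /p/ is a voiceless stop between vowels /u/ and /o/, so it voices to [b]. /p/ is a voiceless stop between vowels /o/ and /a/, so it voices to [b]. /deapkotatupopaez/ → deapkodadubobaez.
Rule 2 (stop-cluster i-epenthesis): /p/ and /k/ form a stop–stop cluster, so [i] is inserted between them. /deapkodadubobaez/ → deapikodadubobaez.
Rule 3 (intervocalic voicing): /p/ is a voiceless obstruent between vowels /a/ and /i/, so it voices to [b]. /k/ is a voiceless obstruent between vowels /i/ and /o/, so it voices to [g]. /deapikodadubobaez/ → deabigodadubobaez.
Rule 4 (final devoicing): /z/ is a voiced obstruent in word-final position, so it devoices to [s]. /deabigodadubobaez/ → deabigodadubobaes.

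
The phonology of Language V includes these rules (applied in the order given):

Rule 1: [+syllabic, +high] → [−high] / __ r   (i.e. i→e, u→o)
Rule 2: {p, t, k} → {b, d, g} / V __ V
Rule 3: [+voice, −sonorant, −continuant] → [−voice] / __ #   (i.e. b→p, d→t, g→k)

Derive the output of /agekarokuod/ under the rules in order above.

Rule 1 (pre-rhotic lowering): no segment meets the environment; /agekarokuod/ is unchanged.
Rule 2 (intervocalic voicing): /k/ is a voiceless stop between vowels /e/ and /a/, so it voices to [g]. /k/ is a voiceless stop between vowels /o/ and /u/, so it voices to [g]. /agekarokuod/ → agegaroguod.
Rule 3 (final devoicing): /d/ is a voiced stop in word-final position, so it devoices to [t]. /agegaroguod/ → agegaroguot.

agegaroguot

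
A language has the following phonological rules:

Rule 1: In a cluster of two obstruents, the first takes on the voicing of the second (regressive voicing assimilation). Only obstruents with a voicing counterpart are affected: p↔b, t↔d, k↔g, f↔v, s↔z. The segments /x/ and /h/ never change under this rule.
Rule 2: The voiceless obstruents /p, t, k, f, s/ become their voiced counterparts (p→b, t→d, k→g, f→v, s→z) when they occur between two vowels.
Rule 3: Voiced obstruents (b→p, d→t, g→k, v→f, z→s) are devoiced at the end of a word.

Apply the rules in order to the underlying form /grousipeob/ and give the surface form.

Rule 1 (regressive voicing assimilation): no segment meets the environment; /grousipeob/ is unchanged.
Rule 2 (intervocalic voicing): /s/ is a voiceless obstruent between vowels /u/ and /i/, so it voices to [z]. /p/ is a voiceless obstruent between vowels /i/ and /e/, so it voices to [b]. /grousipeob/ → grouzibeob.
Rule 3 (final devoicing): /b/ is a voiced obstruent in word-final position, so it devoices to [p]. /grouzibeob/ → grouzibeop.

grouzibeop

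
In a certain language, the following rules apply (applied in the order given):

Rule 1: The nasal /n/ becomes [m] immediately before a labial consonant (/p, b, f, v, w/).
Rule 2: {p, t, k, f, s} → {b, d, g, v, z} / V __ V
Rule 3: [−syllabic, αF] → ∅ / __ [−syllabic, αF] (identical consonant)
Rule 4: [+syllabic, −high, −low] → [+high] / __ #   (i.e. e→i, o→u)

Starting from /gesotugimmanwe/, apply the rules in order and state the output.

gezodugimamwi

Rule 1 (nasal place assimilation): /n/ precedes the labial consonant /w/, so it assimilates in place to [m]. /gesotugimmanwe/ → gesotugimmamwe.
Rule 2 (intervocalic voicing): /s/ is a voiceless obstruent between vowels /e/ and /o/, so it voices to [z]. /t/ is a voiceless obstruent between vowels /o/ and /u/, so it voices to [d]. /gesotugimmamwe/ → gezodugimmamwe.
Rule 3 (degemination): /mm/ is a geminate; the first /m/ deletes. /gezodugimmamwe/ → gezodugimamwe.
Rule 4 (final vowel raising): /e/ is a mid vowel in word-final position, so it raises to [i]. /gezodugimamwe/ → gezodugimamwi.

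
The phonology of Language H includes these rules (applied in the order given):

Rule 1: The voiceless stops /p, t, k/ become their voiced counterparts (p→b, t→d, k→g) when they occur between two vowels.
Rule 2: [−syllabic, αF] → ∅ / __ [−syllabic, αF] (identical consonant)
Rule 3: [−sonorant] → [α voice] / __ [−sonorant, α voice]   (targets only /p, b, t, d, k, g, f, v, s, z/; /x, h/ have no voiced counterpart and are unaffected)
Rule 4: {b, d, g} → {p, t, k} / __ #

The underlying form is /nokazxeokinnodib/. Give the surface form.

nogasxeoginodip

Rule 1 (intervocalic voicing): /k/ is a voiceless stop between vowels /o/ and /a/, so it voices to [g]. /k/ is a voiceless stop between vowels /o/ and /i/, so it voices to [g]. /nokazxeokinnodib/ → nogazxeoginnodib.
Rule 2 (degemination): /nn/ is a geminate; the first /n/ deletes. /nogazxeoginnodib/ → nogazxeoginodib.
Rule 3 (regressive voicing assimilation): /z/ precedes the voiceless obstruent /x/, so it devoices to [s] by assimilation. /nogazxeoginodib/ → nogasxeoginodib.
Rule 4 (final devoicing): /b/ is a voiced stop in word-final position, so it devoices to [p]. /nogasxeoginodib/ → nogasxeoginodip.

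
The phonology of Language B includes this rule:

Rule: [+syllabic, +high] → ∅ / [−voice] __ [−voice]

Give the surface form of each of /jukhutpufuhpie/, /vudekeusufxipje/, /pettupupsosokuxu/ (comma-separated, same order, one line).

/jukhutpufuhpie/: /u/ is a high vowel flanked by voiceless consonants /h/ and /t/, so it deletes. /u/ is a high vowel flanked by voiceless consonants /p/ and /f/, so it deletes. /u/ is a high vowel flanked by voiceless consonants /f/ and /h/, so it deletes. → [jukhtpfhpie].
/vudekeusufxipje/: /u/ is a high vowel flanked by voiceless consonants /s/ and /f/, so it deletes. /i/ is a high vowel flanked by voiceless consonants /x/ and /p/, so it deletes. → [vudekeusfxpje].
/pettupupsosokuxu/: /u/ is a high vowel flanked by voiceless consonants /t/ and /p/, so it deletes. /u/ is a high vowel flanked by voiceless consonants /p/ and /p/, so it deletes. /u/ is a high vowel flanked by voiceless consonants /k/ and /x/, so it deletes. → [pettppsosokxu].

jukhtpfhpie, vudekeusfxpje, pettppsosokxu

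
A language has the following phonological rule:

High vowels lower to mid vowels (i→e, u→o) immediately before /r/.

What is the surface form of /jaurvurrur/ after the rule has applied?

/u/ is a high vowel immediately before /r/, so it lowers to [o].
/u/ is a high vowel immediately before /r/, so it lowers to [o].
/u/ is a high vowel immediately before /r/, so it lowers to [o].
Surface form: [jaorvorror].

jaorvorror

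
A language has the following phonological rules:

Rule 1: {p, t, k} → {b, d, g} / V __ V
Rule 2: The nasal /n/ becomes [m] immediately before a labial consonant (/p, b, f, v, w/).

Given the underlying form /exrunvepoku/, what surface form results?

Rule 1 (intervocalic voicing): /p/ is a voiceless stop between vowels /e/ and /o/, so it voices to [b]. /k/ is a voiceless stop between vowels /o/ and /u/, so it voices to [g]. /exrunvepoku/ → exrunvebogu.
Rule 2 (nasal place assimilation): /n/ precedes the labial consonant /v/, so it assimilates in place to [m]. /exrunvebogu/ → exrumvebogu.

exrumvebogu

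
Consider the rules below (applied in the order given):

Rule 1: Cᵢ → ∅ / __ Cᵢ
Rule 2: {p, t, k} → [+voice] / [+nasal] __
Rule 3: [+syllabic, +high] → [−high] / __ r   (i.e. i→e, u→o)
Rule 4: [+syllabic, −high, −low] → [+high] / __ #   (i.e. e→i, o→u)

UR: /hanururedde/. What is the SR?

hanororedi

Rule 1 (degemination): /dd/ is a geminate; the first /d/ deletes. /hanururedde/ → hanururede.
Rule 2 (post-nasal voicing): no segment meets the environment; /hanururede/ is unchanged.
Rule 3 (pre-rhotic lowering): /u/ is a high vowel immediately before /r/, so it lowers to [o]. /u/ is a high vowel immediately before /r/, so it lowers to [o]. /hanururede/ → hanororede.
Rule 4 (final vowel raising): /e/ is a mid vowel in word-final position, so it raises to [i]. /hanororede/ → hanororedi.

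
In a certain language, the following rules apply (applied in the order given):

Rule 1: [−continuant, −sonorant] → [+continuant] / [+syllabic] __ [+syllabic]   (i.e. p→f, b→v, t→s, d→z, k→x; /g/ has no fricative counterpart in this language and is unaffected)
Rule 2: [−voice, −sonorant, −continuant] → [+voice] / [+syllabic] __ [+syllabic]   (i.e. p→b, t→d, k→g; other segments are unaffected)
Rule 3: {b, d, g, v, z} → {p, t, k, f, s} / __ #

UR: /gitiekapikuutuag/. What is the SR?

gisiexafixuusuak

Rule 1 (intervocalic spirantization): /t/ is a stop between vowels /i/ and /i/, so it spirantizes to the fricative [s]. /k/ is a stop between vowels /e/ and /a/, so it spirantizes to the fricative [x]. /p/ is a stop between vowels /a/ and /i/, so it spirantizes to the fricative [f]. /k/ is a stop between vowels /i/ and /u/, so it spirantizes to the fricative [x]. /t/ is a stop between vowels /u/ and /u/, so it spirantizes to the fricative [s]. /gitiekapikuutuag/ → gisiexafixuusuag.
Rule 2 (intervocalic voicing): no segment meets the environment; /gisiexafixuusuag/ is unchanged.
Rule 3 (final devoicing): /g/ is a voiced obstruent in word-final position, so it devoices to [k]. /gisiexafixuusuag/ → gisiexafixuusuak.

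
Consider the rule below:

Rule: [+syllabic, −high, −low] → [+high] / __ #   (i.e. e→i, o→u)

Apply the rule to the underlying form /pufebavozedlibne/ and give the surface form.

/e/ is a mid vowel in word-final position, so it raises to [i].
The other instances of /e/, /o/ do not occur in the required environment and remain unchanged.
Surface form: [pufebavozedlibni].

pufebavozedlibni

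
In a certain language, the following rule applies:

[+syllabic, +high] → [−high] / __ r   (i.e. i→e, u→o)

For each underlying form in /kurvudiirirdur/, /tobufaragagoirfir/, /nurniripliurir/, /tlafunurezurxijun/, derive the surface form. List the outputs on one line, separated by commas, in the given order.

korvudiererdor, tobufaragagoerfer, norneripliorer, tlafunorezorxijun

/kurvudiirirdur/: /u/ is a high vowel immediately before /r/, so it lowers to [o]. /i/ is a high vowel immediately before /r/, so it lowers to [e]. /i/ is a high vowel immediately before /r/, so it lowers to [e]. /u/ is a high vowel immediately before /r/, so it lowers to [o]. → [korvudiererdor].
/tobufaragagoirfir/: /i/ is a high vowel immediately before /r/, so it lowers to [e]. /i/ is a high vowel immediately before /r/, so it lowers to [e]. → [tobufaragagoerfer].
/nurniripliurir/: /u/ is a high vowel immediately before /r/, so it lowers to [o]. /i/ is a high vowel immediately before /r/, so it lowers to [e]. /u/ is a high vowel immediately before /r/, so it lowers to [o]. /i/ is a high vowel immediately before /r/, so it lowers to [e]. → [norneripliorer].
/tlafunurezurxijun/: /u/ is a high vowel immediately before /r/, so it lowers to [o]. /u/ is a high vowel immediately before /r/, so it lowers to [o]. → [tlafunorezorxijun].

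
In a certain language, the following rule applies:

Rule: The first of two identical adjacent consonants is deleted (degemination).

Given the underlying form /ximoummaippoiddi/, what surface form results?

/mm/ is a geminate; the first /m/ deletes.
/pp/ is a geminate; the first /p/ deletes.
/dd/ is a geminate; the first /d/ deletes.
Surface form: [ximoumaipoidi].

ximoumaipoidi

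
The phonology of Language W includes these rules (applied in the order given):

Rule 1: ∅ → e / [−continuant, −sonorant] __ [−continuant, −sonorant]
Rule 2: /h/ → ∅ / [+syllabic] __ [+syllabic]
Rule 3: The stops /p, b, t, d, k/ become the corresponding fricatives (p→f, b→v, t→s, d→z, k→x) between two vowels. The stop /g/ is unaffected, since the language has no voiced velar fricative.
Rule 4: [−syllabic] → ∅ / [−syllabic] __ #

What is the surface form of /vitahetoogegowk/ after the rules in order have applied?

visaesoogegow

Rule 1 (stop-cluster e-epenthesis): no segment meets the environment; /vitahetoogegowk/ is unchanged.
Rule 2 (intervocalic h-deletion): /h/ occurs between vowels /a/ and /e/, so it deletes. /vitahetoogegowk/ → vitaetoogegowk.
Rule 3 (intervocalic spirantization): /t/ is a stop between vowels /i/ and /a/, so it spirantizes to the fricative [s]. /t/ is a stop between vowels /e/ and /o/, so it spirantizes to the fricative [s]. /vitaetoogegowk/ → visaesoogegowk.
Rule 4 (final cluster simplification): /k/ is the second consonant of a word-final cluster /wk/, so it deletes. /visaesoogegowk/ → visaesoogegow.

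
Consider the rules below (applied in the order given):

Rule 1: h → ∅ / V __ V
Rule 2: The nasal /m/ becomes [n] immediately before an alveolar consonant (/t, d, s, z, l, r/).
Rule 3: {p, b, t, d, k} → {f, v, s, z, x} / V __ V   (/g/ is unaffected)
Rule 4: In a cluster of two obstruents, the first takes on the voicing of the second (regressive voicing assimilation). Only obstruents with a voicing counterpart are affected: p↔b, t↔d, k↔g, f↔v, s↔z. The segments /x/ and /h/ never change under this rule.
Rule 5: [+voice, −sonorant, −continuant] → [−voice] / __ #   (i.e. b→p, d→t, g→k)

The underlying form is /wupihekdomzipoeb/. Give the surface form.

Rule 1 (intervocalic h-deletion): /h/ occurs between vowels /i/ and /e/, so it deletes. /wupihekdomzipoeb/ → wupiekdomzipoeb.
Rule 2 (nasal place assimilation): /m/ precedes the alveolar consonant /z/, so it assimilates in place to [n]. /wupiekdomzipoeb/ → wupiekdonzipoeb.
Rule 3 (intervocalic spirantization): /p/ is a stop between vowels /u/ and /i/, so it spirantizes to the fricative [f]. /p/ is a stop between vowels /i/ and /o/, so it spirantizes to the fricative [f]. /wupiekdonzipoeb/ → wufiekdonzifoeb.
Rule 4 (regressive voicing assimilation): /k/ precedes the voiced obstruent /d/, so it voices to [g] by assimilation. /wufiekdonzifoeb/ → wufiegdonzifoeb.
Rule 5 (final devoicing): /b/ is a voiced stop in word-final position, so it devoices to [p]. /wufiegdonzifoeb/ → wufiegdonzifoep.

wufiegdonzifoep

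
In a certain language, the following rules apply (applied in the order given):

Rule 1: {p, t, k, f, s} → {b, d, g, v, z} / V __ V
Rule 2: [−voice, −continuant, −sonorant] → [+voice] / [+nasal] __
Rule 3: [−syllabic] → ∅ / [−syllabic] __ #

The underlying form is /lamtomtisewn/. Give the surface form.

Rule 1 (intervocalic voicing): /s/ is a voiceless obstruent between vowels /i/ and /e/, so it voices to [z]. /lamtomtisewn/ → lamtomtizewn.
Rule 2 (post-nasal voicing): /t/ is a voiceless stop immediately after the nasal /m/, so it voices to [d]. /t/ is a voiceless stop immediately after the nasal /m/, so it voices to [d]. /lamtomtizewn/ → lamdomdizewn.
Rule 3 (final cluster simplification): /n/ is the second consonant of a word-final cluster /wn/, so it deletes. /lamdomdizewn/ → lamdomdizew.

lamdomdizew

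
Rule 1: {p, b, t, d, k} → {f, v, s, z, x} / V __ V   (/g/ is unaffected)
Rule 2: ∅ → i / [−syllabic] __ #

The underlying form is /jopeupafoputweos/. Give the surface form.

jofeufafofutweosi

Rule 1 (intervocalic spirantization): /p/ is a stop between vowels /o/ and /e/, so it spirantizes to the fricative [f]. /p/ is a stop between vowels /u/ and /a/, so it spirantizes to the fricative [f]. /p/ is a stop between vowels /o/ and /u/, so it spirantizes to the fricative [f]. /jopeupafoputweos/ → jofeufafofutweos.
Rule 2 (final i-epenthesis): the form ends in the consonant /s/, so [i] is inserted word-finally. /jofeufafofutweos/ → jofeufafofutweosi.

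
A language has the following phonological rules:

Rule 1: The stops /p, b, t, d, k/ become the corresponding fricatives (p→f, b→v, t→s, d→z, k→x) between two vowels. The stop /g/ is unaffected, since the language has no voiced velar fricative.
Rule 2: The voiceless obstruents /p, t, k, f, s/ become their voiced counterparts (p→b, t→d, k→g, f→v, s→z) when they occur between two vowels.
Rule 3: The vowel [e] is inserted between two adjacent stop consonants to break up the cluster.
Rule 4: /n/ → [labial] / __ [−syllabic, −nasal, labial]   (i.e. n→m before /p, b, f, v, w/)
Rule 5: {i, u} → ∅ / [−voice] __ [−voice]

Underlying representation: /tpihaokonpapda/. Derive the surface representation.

Rule 1 (intervocalic spirantization): /k/ is a stop between vowels /o/ and /o/, so it spirantizes to the fricative [x]. /tpihaokonpapda/ → tpihaoxonpapda.
Rule 2 (intervocalic voicing): no segment meets the environment; /tpihaoxonpapda/ is unchanged.
Rule 3 (stop-cluster e-epenthesis): /t/ and /p/ form a stop–stop cluster, so [e] is inserted between them. /p/ and /d/ form a stop–stop cluster, so [e] is inserted between them. /tpihaoxonpapda/ → tepihaoxonpapeda.
Rule 4 (nasal place assimilation): /n/ precedes the labial consonant /p/, so it assimilates in place to [m]. /tepihaoxonpapeda/ → tepihaoxompapeda.
Rule 5 (high vowel syncope): /i/ is a high vowel flanked by voiceless consonants /p/ and /h/, so it deletes. /tepihaoxompapeda/ → tephaoxompapeda.

tephaoxompapeda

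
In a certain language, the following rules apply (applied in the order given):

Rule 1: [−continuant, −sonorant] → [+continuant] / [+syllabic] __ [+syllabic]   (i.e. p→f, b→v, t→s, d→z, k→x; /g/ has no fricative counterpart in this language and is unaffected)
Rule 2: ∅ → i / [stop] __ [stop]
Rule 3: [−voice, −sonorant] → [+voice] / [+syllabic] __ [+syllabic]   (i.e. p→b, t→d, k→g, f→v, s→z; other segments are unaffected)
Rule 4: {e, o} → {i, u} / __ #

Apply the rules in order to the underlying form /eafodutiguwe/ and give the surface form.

Rule 1 (intervocalic spirantization): /d/ is a stop between vowels /o/ and /u/, so it spirantizes to the fricative [z]. /t/ is a stop between vowels /u/ and /i/, so it spirantizes to the fricative [s]. /eafodutiguwe/ → eafozusiguwe.
Rule 2 (stop-cluster i-epenthesis): no segment meets the environment; /eafozusiguwe/ is unchanged.
Rule 3 (intervocalic voicing): /f/ is a voiceless obstruent between vowels /a/ and /o/, so it voices to [v]. /s/ is a voiceless obstruent between vowels /u/ and /i/, so it voices to [z]. /eafozusiguwe/ → eavozuziguwe.
Rule 4 (final vowel raising): /e/ is a mid vowel in word-final position, so it raises to [i]. /eavozuziguwe/ → eavozuziguwi.

eavozuziguwi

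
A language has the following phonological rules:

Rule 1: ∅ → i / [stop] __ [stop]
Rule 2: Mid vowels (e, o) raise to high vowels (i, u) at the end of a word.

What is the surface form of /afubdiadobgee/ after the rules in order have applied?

Rule 1 (stop-cluster i-epenthesis): /b/ and /d/ form a stop–stop cluster, so [i] is inserted between them. /b/ and /g/ form a stop–stop cluster, so [i] is inserted between them. /afubdiadobgee/ → afubidiadobigee.
Rule 2 (final vowel raising): /e/ is a mid vowel in word-final position, so it raises to [i]. /afubidiadobigee/ → afubidiadobigei.

afubidiadobigei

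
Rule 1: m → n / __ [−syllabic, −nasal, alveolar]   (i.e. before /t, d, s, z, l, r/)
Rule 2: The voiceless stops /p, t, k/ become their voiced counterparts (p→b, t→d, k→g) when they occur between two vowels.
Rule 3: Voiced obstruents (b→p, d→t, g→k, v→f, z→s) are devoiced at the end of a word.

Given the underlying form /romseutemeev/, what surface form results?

Rule 1 (nasal place assimilation): /m/ precedes the alveolar consonant /s/, so it assimilates in place to [n]. /romseutemeev/ → ronseutemeev.
Rule 2 (intervocalic voicing): /t/ is a voiceless stop between vowels /u/ and /e/, so it voices to [d]. /ronseutemeev/ → ronseudemeev.
Rule 3 (final devoicing): /v/ is a voiced obstruent in word-final position, so it devoices to [f]. /ronseudemeev/ → ronseudemeef.

ronseudemeef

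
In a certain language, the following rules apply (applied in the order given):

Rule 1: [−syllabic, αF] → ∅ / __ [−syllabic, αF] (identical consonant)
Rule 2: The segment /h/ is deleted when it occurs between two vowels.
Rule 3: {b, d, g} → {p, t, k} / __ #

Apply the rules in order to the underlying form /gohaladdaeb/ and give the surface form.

Rule 1 (degemination): /dd/ is a geminate; the first /d/ deletes. /gohaladdaeb/ → gohaladaeb.
Rule 2 (intervocalic h-deletion): /h/ occurs between vowels /o/ and /a/, so it deletes. /gohaladaeb/ → goaladaeb.
Rule 3 (final devoicing): /b/ is a voiced stop in word-final position, so it devoices to [p]. /goaladaeb/ → goaladaep.

goaladaep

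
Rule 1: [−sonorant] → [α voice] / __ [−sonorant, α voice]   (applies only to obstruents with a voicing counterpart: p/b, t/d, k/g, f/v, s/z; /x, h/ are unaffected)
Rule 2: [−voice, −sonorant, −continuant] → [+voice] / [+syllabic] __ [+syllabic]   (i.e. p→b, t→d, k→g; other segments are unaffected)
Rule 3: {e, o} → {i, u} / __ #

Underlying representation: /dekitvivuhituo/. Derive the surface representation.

degidvivuhiduu

Rule 1 (regressive voicing assimilation): /t/ precedes the voiced obstruent /v/, so it voices to [d] by assimilation. /dekitvivuhituo/ → dekidvivuhituo.
Rule 2 (intervocalic voicing): /k/ is a voiceless stop between vowels /e/ and /i/, so it voices to [g]. /t/ is a voiceless stop between vowels /i/ and /u/, so it voices to [d]. /dekidvivuhituo/ → degidvivuhiduo.
Rule 3 (final vowel raising): /o/ is a mid vowel in word-final position, so it raises to [u]. /degidvivuhiduo/ → degidvivuhiduu.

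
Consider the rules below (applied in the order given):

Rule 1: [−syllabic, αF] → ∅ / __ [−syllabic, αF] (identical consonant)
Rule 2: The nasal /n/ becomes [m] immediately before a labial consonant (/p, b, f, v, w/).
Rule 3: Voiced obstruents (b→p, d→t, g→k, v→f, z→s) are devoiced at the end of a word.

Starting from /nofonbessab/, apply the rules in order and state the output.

Rule 1 (degemination): /ss/ is a geminate; the first /s/ deletes. /nofonbessab/ → nofonbesab.
Rule 2 (nasal place assimilation): /n/ precedes the labial consonant /b/, so it assimilates in place to [m]. /nofonbesab/ → nofombesab.
Rule 3 (final devoicing): /b/ is a voiced obstruent in word-final position, so it devoices to [p]. /nofombesab/ → nofombesap.

nofombesap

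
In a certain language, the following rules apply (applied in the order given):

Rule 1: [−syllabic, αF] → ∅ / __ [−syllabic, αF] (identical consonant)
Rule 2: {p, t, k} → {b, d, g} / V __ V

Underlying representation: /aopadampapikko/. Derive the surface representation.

aobadampabigo

Rule 1 (degemination): /kk/ is a geminate; the first /k/ deletes. /aopadampapikko/ → aopadampapiko.
Rule 2 (intervocalic voicing): /p/ is a voiceless stop between vowels /o/ and /a/, so it voices to [b]. /p/ is a voiceless stop between vowels /a/ and /i/, so it voices to [b]. /k/ is a voiceless stop between vowels /i/ and /o/, so it voices to [g]. /aopadampapiko/ → aobadampabigo.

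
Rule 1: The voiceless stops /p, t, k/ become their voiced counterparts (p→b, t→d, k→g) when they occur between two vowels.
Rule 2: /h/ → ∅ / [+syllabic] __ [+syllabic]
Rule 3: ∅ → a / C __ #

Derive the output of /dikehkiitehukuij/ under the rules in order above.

digehkiideuguija

Rule 1 (intervocalic voicing): /k/ is a voiceless stop between vowels /i/ and /e/, so it voices to [g]. /t/ is a voiceless stop between vowels /i/ and /e/, so it voices to [d]. /k/ is a voiceless stop between vowels /u/ and /u/, so it voices to [g]. /dikehkiitehukuij/ → digehkiidehuguij.
Rule 2 (intervocalic h-deletion): /h/ occurs between vowels /e/ and /u/, so it deletes. /digehkiidehuguij/ → digehkiideuguij.
Rule 3 (final a-epenthesis): the form ends in the consonant /j/, so [a] is inserted word-finally. /digehkiideuguij/ → digehkiideuguija.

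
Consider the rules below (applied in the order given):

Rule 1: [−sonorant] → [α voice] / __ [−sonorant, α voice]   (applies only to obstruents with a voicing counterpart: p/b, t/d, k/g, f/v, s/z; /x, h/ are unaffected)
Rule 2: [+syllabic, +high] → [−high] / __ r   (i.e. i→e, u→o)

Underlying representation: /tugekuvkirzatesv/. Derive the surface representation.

Rule 1 (regressive voicing assimilation): /v/ precedes the voiceless obstruent /k/, so it devoices to [f] by assimilation. /s/ precedes the voiced obstruent /v/, so it voices to [z] by assimilation. /tugekuvkirzatesv/ → tugekufkirzatezv.
Rule 2 (pre-rhotic lowering): /i/ is a high vowel immediately before /r/, so it lowers to [e]. /tugekufkirzatezv/ → tugekufkerzatezv.

tugekufkerzatezv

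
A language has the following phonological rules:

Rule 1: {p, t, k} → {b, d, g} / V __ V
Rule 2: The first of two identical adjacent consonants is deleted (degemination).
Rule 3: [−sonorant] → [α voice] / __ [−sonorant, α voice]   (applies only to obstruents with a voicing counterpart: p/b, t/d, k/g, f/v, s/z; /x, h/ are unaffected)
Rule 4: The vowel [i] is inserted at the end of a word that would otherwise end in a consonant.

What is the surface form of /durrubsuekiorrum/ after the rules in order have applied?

Rule 1 (intervocalic voicing): /k/ is a voiceless stop between vowels /e/ and /i/, so it voices to [g]. /durrubsuekiorrum/ → durrubsuegiorrum.
Rule 2 (degemination): /rr/ is a geminate; the first /r/ deletes. /rr/ is a geminate; the first /r/ deletes. /durrubsuegiorrum/ → durubsuegiorum.
Rule 3 (regressive voicing assimilation): /b/ precedes the voiceless obstruent /s/, so it devoices to [p] by assimilation. /durubsuegiorum/ → durupsuegiorum.
Rule 4 (final i-epenthesis): the form ends in the consonant /m/, so [i] is inserted word-finally. /durupsuegiorum/ → durupsuegiorumi.

durupsuegiorumi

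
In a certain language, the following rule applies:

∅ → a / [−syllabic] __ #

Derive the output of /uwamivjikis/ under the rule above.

uwamivjikisa

the form ends in the consonant /s/, so [a] is inserted word-finally.
Surface form: [uwamivjikisa].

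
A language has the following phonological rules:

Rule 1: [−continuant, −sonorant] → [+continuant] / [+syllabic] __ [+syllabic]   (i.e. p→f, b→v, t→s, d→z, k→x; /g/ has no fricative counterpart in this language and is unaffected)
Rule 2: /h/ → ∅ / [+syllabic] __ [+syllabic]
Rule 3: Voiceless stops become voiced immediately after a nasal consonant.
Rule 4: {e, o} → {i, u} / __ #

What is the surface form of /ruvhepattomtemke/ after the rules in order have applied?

ruvhefattomdemgi

Rule 1 (intervocalic spirantization): /p/ is a stop between vowels /e/ and /a/, so it spirantizes to the fricative [f]. /ruvhepattomtemke/ → ruvhefattomtemke.
Rule 2 (intervocalic h-deletion): no segment meets the environment; /ruvhefattomtemke/ is unchanged.
Rule 3 (post-nasal voicing): /t/ is a voiceless stop immediately after the nasal /m/, so it voices to [d]. /k/ is a voiceless stop immediately after the nasal /m/, so it voices to [g]. /ruvhefattomtemke/ → ruvhefattomdemge.
Rule 4 (final vowel raising): /e/ is a mid vowel in word-final position, so it raises to [i]. /ruvhefattomdemge/ → ruvhefattomdemgi.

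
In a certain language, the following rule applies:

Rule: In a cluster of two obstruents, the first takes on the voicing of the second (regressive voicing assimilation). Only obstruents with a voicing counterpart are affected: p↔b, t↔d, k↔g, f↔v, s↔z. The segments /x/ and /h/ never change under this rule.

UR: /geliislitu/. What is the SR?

No segment of /geliislitu/ meets the structural description of the rule, so the form surfaces unchanged.

geliislitu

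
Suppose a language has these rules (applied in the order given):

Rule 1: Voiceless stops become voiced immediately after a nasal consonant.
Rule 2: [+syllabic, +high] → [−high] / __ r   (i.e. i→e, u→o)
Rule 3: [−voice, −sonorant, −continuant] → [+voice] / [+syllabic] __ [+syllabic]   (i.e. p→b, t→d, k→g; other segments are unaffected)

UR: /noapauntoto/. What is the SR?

noabaundodo

Rule 1 (post-nasal voicing): /t/ is a voiceless stop immediately after the nasal /n/, so it voices to [d]. /noapauntoto/ → noapaundoto.
Rule 2 (pre-rhotic lowering): no segment meets the environment; /noapaundoto/ is unchanged.
Rule 3 (intervocalic voicing): /p/ is a voiceless stop between vowels /a/ and /a/, so it voices to [b]. /t/ is a voiceless stop between vowels /o/ and /o/, so it voices to [d]. /noapaundoto/ → noabaundodo.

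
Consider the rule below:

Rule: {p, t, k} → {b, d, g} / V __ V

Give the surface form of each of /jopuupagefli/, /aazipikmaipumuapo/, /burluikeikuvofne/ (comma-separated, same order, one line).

jobuubagefli, aazibikmaibumuabo, burluigeiguvofne

/jopuupagefli/: /p/ is a voiceless stop between vowels /o/ and /u/, so it voices to [b]. /p/ is a voiceless stop between vowels /u/ and /a/, so it voices to [b]. → [jobuubagefli].
/aazipikmaipumuapo/: /p/ is a voiceless stop between vowels /i/ and /i/, so it voices to [b]. /p/ is a voiceless stop between vowels /i/ and /u/, so it voices to [b]. /p/ is a voiceless stop between vowels /a/ and /o/, so it voices to [b]. → [aazibikmaibumuabo].
/burluikeikuvofne/: /k/ is a voiceless stop between vowels /i/ and /e/, so it voices to [g]. /k/ is a voiceless stop between vowels /i/ and /u/, so it voices to [g]. → [burluigeiguvofne].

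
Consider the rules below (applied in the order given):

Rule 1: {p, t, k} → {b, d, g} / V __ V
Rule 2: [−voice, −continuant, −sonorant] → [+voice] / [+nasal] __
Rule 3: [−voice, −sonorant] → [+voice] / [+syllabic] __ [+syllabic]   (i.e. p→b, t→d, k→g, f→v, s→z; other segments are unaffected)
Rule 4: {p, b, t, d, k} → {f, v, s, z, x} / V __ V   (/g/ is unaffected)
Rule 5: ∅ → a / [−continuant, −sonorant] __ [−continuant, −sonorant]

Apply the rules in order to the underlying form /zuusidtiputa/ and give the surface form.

zuuzidativuza

Rule 1 (intervocalic voicing): /p/ is a voiceless stop between vowels /i/ and /u/, so it voices to [b]. /t/ is a voiceless stop between vowels /u/ and /a/, so it voices to [d]. /zuusidtiputa/ → zuusidtibuda.
Rule 2 (post-nasal voicing): no segment meets the environment; /zuusidtibuda/ is unchanged.
Rule 3 (intervocalic voicing): /s/ is a voiceless obstruent between vowels /u/ and /i/, so it voices to [z]. /zuusidtibuda/ → zuuzidtibuda.
Rule 4 (intervocalic spirantization): /b/ is a stop between vowels /i/ and /u/, so it spirantizes to the fricative [v]. /d/ is a stop between vowels /u/ and /a/, so it spirantizes to the fricative [z]. /zuuzidtibuda/ → zuuzidtivuza.
Rule 5 (stop-cluster a-epenthesis): /d/ and /t/ form a stop–stop cluster, so [a] is inserted between them. /zuuzidtivuza/ → zuuzidativuza.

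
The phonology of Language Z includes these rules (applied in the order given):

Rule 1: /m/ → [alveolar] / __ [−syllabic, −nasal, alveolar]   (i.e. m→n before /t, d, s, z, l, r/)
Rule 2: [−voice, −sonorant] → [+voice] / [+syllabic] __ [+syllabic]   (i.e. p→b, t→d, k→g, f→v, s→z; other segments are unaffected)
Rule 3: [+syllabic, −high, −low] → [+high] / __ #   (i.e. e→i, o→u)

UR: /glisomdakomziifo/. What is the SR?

Rule 1 (nasal place assimilation): /m/ precedes the alveolar consonant /d/, so it assimilates in place to [n]. /m/ precedes the alveolar consonant /z/, so it assimilates in place to [n]. /glisomdakomziifo/ → glisondakonziifo.
Rule 2 (intervocalic voicing): /s/ is a voiceless obstruent between vowels /i/ and /o/, so it voices to [z]. /k/ is a voiceless obstruent between vowels /a/ and /o/, so it voices to [g]. /f/ is a voiceless obstruent between vowels /i/ and /o/, so it voices to [v]. /glisondakonziifo/ → glizondagonziivo.
Rule 3 (final vowel raising): /o/ is a mid vowel in word-final position, so it raises to [u]. /glizondagonziivo/ → glizondagonziivu.

glizondagonziivu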